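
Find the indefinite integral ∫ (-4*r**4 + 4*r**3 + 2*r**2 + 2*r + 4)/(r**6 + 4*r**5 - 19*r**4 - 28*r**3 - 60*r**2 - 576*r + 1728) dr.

Factor the denominator: (r - 4)*(r - 2)*(r + 4)*(r + 6)*(r**2 + 9).
Partial-fraction decomposition: -2*(1033*r + 2937)/(14625*(r**2 + 9)) + 187/(225*(r + 6)) - 313/(600*(r + 4)) + 1/(78*(r - 2)) - 181/(1000*(r - 4)).
Integrate each term; A/(r−a) gives A·log|r−a|; the (Br+D)/(r²+p²) term gives a log and an atan.

-181*log(r - 4)/1000 + log(r - 2)/78 - 313*log(r + 4)/600 + 187*log(r + 6)/225 - 1033*log(r**2 + 9)/14625 - 1958*atan(r/3)/14625 + C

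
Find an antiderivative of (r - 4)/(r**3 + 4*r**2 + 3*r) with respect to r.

-4*log(r)/3 + 5*log(r + 1)/2 - 7*log(r + 3)/6 + C

Factor the denominator: r*(r + 1)*(r + 3).
Partial-fraction decomposition: -7/(6*(r + 3)) + 5/(2*(r + 1)) - 4/(3*r).
Integrate each term: A/(r−a) contributes A·log|r−a|.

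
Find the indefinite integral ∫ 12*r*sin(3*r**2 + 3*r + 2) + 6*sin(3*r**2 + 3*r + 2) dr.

-2*cos(3*r**2 + 3*r + 2) + C

Let u = 3*r**2 + 3*r + 2, so du = (6*r + 3) dr.
Rewriting, the integral becomes 2·∫ sin(u) du = 2·-cos(u).
Substituting back, u = 3*r**2 + 3*r + 2.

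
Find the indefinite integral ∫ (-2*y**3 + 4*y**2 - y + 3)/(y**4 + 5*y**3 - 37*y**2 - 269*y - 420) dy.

Factor the denominator: (y - 7)*(y + 3)*(y + 4)*(y + 5).
Partial-fraction decomposition: -179/(12*(y + 5)) + 199/(11*(y + 4)) - 24/(5*(y + 3)) - 247/(660*(y - 7)).
Integrate each term: A/(y−a) contributes A·log|y−a|.

-247*log(y - 7)/660 - 24*log(y + 3)/5 + 199*log(y + 4)/11 - 179*log(y + 5)/12 + C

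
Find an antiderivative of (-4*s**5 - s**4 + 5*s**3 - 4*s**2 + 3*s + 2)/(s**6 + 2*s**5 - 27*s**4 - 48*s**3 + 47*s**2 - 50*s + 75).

Factor the denominator: (s - 5)*(s - 1)*(s + 3)*(s + 5)*(s**2 + 1).
Partial-fraction decomposition: -(7*s - 16)/(260*(s**2 + 1)) - 11137/(3120*(s + 5)) + 713/(640*(s + 3)) - 1/(192*(s - 1)) - 12583/(8320*(s - 5)).
Integrate each term; A/(s−a) gives A·log|s−a|; the (Bs+D)/(s²+p²) term gives a log and an atan.

-12583*log(s - 5)/8320 - log(s - 1)/192 + 713*log(s + 3)/640 - 11137*log(s + 5)/3120 - 7*log(s**2 + 1)/520 + 4*atan(s)/65 + C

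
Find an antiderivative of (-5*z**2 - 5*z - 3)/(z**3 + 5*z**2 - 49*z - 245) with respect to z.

-283*log(z - 7)/168 + 103*log(z + 5)/24 - 213*log(z + 7)/28 + C

Factor the denominator: (z - 7)*(z + 5)*(z + 7).
Partial-fraction decomposition: -213/(28*(z + 7)) + 103/(24*(z + 5)) - 283/(168*(z - 7)).
Integrate each term: A/(z−a) contributes A·log|z−a|.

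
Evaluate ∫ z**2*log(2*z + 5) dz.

z**3*log(2*z + 5)/3 - z**3/9 + 5*z**2/12 - 25*z/12 + 125*log(2*z + 5)/24 + C

Use integration by parts with u = log(2*z + 5), dv = z**2 dz.
Then du = 2/(2*z + 5) dz and v = z**3/3.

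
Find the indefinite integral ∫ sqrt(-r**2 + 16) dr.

r*sqrt(-r**2 + 16)/2 + 8*asin(r/4) + C

Substitute r = 4·sin(θ), so dr = 4·cos(θ) dθ and the radical becomes sqrt(-r**2 + 16) = 4·cos(θ) by the Pythagorean identity.
Integrate the resulting trig expression in θ, then back-substitute θ = asin(r/4), sin(θ) = r/4, cos(θ) = sqrt(-r**2 + 16)/4 (absorbing any constant into C).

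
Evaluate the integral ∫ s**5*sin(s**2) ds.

Let u = s², du = 2s ds; rewrite as (1/2)∫ u^2·sin(1u) du.
Now integrate by parts 2 times.

-s**4*cos(s**2)/2 + s**2*sin(s**2) + cos(s**2) + C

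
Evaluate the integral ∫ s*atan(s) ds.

Use integration by parts with u = arctan(s), dv = s ds.
Then du = 1/(s**2 + 1) ds.

s**2*atan(s)/2 - s/2 + atan(s)/2 + C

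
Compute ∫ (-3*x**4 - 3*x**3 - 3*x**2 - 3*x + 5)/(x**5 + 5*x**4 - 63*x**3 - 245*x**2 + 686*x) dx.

5*log(x)/686 - 1679*log(x - 7)/1372 + 17*log(x - 2)/162 - 209869*log(x + 7)/111132 - 6295/(882*x + 6174) + C

Factor the denominator: x*(x - 7)*(x - 2)*(x + 7)**2.
Partial-fraction decomposition: -209869/(111132*(x + 7)) + 6295/(882*(x + 7)**2) + 17/(162*(x - 2)) - 1679/(1372*(x - 7)) + 5/(686*x).
Integrate each term; A/(x−a) gives A·log|x−a|; A/(x−a)² gives −A/(x−a).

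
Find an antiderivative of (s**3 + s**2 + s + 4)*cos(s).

Use integration by parts with u = s**3 + s**2 + s + 4, dv = cos(s) ds, so v = sin(s).
Apply parts 3 times (tabular method): alternate signs, differentiate u down to 0, integrate dv up.

s**3*sin(s) + s**2*sin(s) + 3*s**2*cos(s) - 5*s*sin(s) + 2*s*cos(s) + 2*sin(s) - 5*cos(s) + C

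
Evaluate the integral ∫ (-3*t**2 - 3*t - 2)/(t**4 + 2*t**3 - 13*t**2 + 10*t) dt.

-log(t)/5 - 10*log(t - 2)/7 + 4*log(t - 1)/3 + 31*log(t + 5)/105 + C

Factor the denominator: t*(t - 2)*(t - 1)*(t + 5).
Partial-fraction decomposition: 31/(105*(t + 5)) + 4/(3*(t - 1)) - 10/(7*(t - 2)) - 1/(5*t).
Integrate each term: A/(t−a) contributes A·log|t−a|.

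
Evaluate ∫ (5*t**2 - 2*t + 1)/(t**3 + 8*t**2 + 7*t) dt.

log(t)/7 - 4*log(t + 1)/3 + 130*log(t + 7)/21 + C

Factor the denominator: t*(t + 1)*(t + 7).
Partial-fraction decomposition: 130/(21*(t + 7)) - 4/(3*(t + 1)) + 1/(7*t).
Integrate each term: A/(t−a) contributes A·log|t−a|.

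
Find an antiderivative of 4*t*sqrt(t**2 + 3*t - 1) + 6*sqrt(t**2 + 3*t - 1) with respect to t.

4*(t**2 + 3*t - 1)**(3/2)/3 + C

Let u = t**2 + 3*t - 1, so du = (2*t + 3) dt.
Rewriting, the integral becomes 2·∫ √u du = 2·(2/3)u^(3/2).
Substituting back, u = t**2 + 3*t - 1.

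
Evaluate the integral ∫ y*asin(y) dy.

y**2*asin(y)/2 + y*sqrt(-y**2 + 1)/4 - asin(y)/4 + C

Use integration by parts with u = arcsin(y), dv = y dy.
Then du = 1/sqrt(-y**2 + 1) dy.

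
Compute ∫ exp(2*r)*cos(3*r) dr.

Let I denote the integral. Integrate by parts with u = cos(3*r), dv = exp(2*r) dr, so v = exp(2*r)/2: I = exp(2*r)*cos(3*r)/2 + (3/2)·∫ exp(2*r)*sin(3*r) dr.
Apply parts again with u = sin(3*r), dv = exp(2*r) dr: ∫ exp(2*r)*sin(3*r) dr = exp(2*r)*sin(3*r)/2 − (3/2)·I. Substituting back brings back I: I = 3*exp(2*r)*sin(3*r)/4 + exp(2*r)*cos(3*r)/2 − (9/4)·I.
Solving for I: (1 + 9/4)·I equals the remaining terms, so I = (4/13)·(3*exp(2*r)*sin(3*r)/4 + exp(2*r)*cos(3*r)/2).

3*exp(2*r)*sin(3*r)/13 + 2*exp(2*r)*cos(3*r)/13 + C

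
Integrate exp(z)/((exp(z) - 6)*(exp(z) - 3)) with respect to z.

log(exp(z) - 6)/3 - log(exp(z) - 3)/3 + C

Let u = e^z, du = e^z dz.
The integral becomes ∫ du/((u-6)(u-3)); decompose into partial fractions.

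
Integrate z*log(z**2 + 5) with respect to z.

z**2*log(z**2 + 5)/2 - z**2/2 + 5*log(z**2 + 5)/2 + C

Let u = z**2 + 5, so du = (2*z) dz.
The integral becomes (1/2)·∫ log(u) du; integrate by parts with u′=log(u), dv′=du.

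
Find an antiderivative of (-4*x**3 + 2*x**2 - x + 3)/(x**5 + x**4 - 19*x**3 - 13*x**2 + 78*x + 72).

Factor the denominator: (x - 3)**2*(x + 1)*(x + 2)*(x + 4).
Partial-fraction decomposition: 295/(294*(x + 4)) - 9/(10*(x + 2)) + 5/(24*(x + 1)) - 611/(1960*(x - 3)) - 9/(14*(x - 3)**2).
Integrate each term; A/(x−a) gives A·log|x−a|; A/(x−a)² gives −A/(x−a).

-611*log(x - 3)/1960 + 5*log(x + 1)/24 - 9*log(x + 2)/10 + 295*log(x + 4)/294 + 9/(14*x - 42) + C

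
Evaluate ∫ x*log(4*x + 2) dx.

Use integration by parts with u = log(4*x + 2), dv = x dx.
Then du = 4/(4*x + 2) dx and v = x**2/2.

x**2*log(4*x + 2)/2 - x**2/4 + x/4 - log(2*x + 1)/8 + C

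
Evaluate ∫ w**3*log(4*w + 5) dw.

w**4*log(4*w + 5)/4 - w**4/16 + 5*w**3/48 - 25*w**2/128 + 125*w/256 - 625*log(4*w + 5)/1024 + C

Use integration by parts with u = log(4*w + 5), dv = w**3 dw.
Then du = 4/(4*w + 5) dw and v = w**4/4.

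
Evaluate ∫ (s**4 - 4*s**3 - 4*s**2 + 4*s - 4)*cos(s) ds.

s**4*sin(s) - 4*s**3*sin(s) + 4*s**3*cos(s) - 16*s**2*sin(s) - 12*s**2*cos(s) + 28*s*sin(s) - 32*s*cos(s) + 28*sin(s) + 28*cos(s) + C

Use integration by parts with u = s**4 - 4*s**3 - 4*s**2 + 4*s - 4, dv = cos(s) ds, so v = sin(s).
Apply parts 4 times (tabular method): alternate signs, differentiate u down to 0, integrate dv up.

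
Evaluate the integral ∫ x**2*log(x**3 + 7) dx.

Let u = x**3 + 7, so du = (3*x**2) dx.
The integral becomes (1/3)·∫ log(u) du; integrate by parts with u′=log(u), dv′=du.

x**3*log(x**3 + 7)/3 - x**3/3 + 7*log(x**3 + 7)/3 + C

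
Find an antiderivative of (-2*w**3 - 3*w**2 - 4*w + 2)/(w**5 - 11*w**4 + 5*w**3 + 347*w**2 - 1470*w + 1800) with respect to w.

7957*log(w - 5)/484 - 19*log(w - 4) + 91*log(w - 3)/36 + 35*log(w + 6)/1089 + 343/(22*w - 110) + C

Factor the denominator: (w - 5)**2*(w - 4)*(w - 3)*(w + 6).
Partial-fraction decomposition: 35/(1089*(w + 6)) + 91/(36*(w - 3)) - 19/(w - 4) + 7957/(484*(w - 5)) - 343/(22*(w - 5)**2).
Integrate each term; A/(w−a) gives A·log|w−a|; A/(w−a)² gives −A/(w−a).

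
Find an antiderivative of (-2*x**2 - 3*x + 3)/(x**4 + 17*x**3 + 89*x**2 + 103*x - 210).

-log(x - 1)/168 + 8*log(x + 5)/3 - 51*log(x + 6)/7 + 37*log(x + 7)/8 + C

Factor the denominator: (x - 1)*(x + 5)*(x + 6)*(x + 7).
Partial-fraction decomposition: 37/(8*(x + 7)) - 51/(7*(x + 6)) + 8/(3*(x + 5)) - 1/(168*(x - 1)).
Integrate each term: A/(x−a) contributes A·log|x−a|.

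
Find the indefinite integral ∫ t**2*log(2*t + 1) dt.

t**3*log(2*t + 1)/3 - t**3/9 + t**2/12 - t/12 + log(2*t + 1)/24 + C

Use integration by parts with u = log(2*t + 1), dv = t**2 dt.
Then du = 2/(2*t + 1) dt and v = t**3/3.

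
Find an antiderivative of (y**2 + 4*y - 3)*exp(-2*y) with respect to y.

Use integration by parts with u = y**2 + 4*y - 3, dv = exp(-2*y) dy, so v = -exp(-2*y)/2.
Apply parts 2 times (tabular method): alternate signs, differentiate u down to 0, integrate dv up.

(-2*y**2 - 10*y + 1)*exp(-2*y)/4 + C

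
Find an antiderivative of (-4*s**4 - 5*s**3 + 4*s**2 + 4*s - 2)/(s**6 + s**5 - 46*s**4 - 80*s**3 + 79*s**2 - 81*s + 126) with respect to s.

Factor the denominator: (s - 7)*(s - 1)*(s + 3)*(s + 6)*(s**2 + 1).
Partial-fraction decomposition: (373*s - 1239)/(18500*(s**2 + 1)) + 3986/(10101*(s + 6)) - 167/(1200*(s + 3)) + 1/(112*(s - 1)) - 3699/(13000*(s - 7)).
Integrate each term; A/(s−a) gives A·log|s−a|; the (Bs+D)/(s²+p²) term gives a log and an atan.

-3699*log(s - 7)/13000 + log(s - 1)/112 - 167*log(s + 3)/1200 + 3986*log(s + 6)/10101 + 373*log(s**2 + 1)/37000 - 1239*atan(s)/18500 + C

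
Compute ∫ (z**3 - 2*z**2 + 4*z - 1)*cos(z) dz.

z**3*sin(z) - 2*z**2*sin(z) + 3*z**2*cos(z) - 2*z*sin(z) - 4*z*cos(z) + 3*sin(z) - 2*cos(z) + C

Use integration by parts with u = z**3 - 2*z**2 + 4*z - 1, dv = cos(z) dz, so v = sin(z).
Apply parts 3 times (tabular method): alternate signs, differentiate u down to 0, integrate dv up.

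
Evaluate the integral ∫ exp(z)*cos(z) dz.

exp(z)*sin(z)/2 + exp(z)*cos(z)/2 + C

Let I denote the integral. Integrate by parts with u = cos(z), dv = exp(z) dz, so v = exp(z): I = exp(z)*cos(z) + ∫ exp(z)*sin(z) dz.
Apply parts again with u = sin(z), dv = exp(z) dz: ∫ exp(z)*sin(z) dz = exp(z)*sin(z) − I. Substituting back brings back I: I = exp(z)*sin(z) + exp(z)*cos(z) − I.
Solving for I: (1 + 1)·I equals the remaining terms, so I = (1/2)·(exp(z)*sin(z) + exp(z)*cos(z)).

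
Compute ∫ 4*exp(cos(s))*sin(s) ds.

-4*exp(cos(s)) + C

Let u = cos(s), so du = (-sin(s)) ds.
Rewriting, the integral becomes -4·∫ e^u du = -4·e^u.
Substituting back, u = cos(s).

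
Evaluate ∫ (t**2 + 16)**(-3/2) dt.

t/(16*sqrt(t**2 + 16)) + C

Substitute t = 4·tan(θ), so dt = 4·sec(θ)^2 dθ and the radical becomes sqrt(t**2 + 16) = 4·sec(θ) by the Pythagorean identity.
Integrate the resulting trig expression in θ, then back-substitute tan(θ) = t/4, sec(θ) = sqrt(t**2 + 16)/4 (absorbing any constant into C).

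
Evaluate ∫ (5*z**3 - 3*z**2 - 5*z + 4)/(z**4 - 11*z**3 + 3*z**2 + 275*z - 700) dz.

1537*log(z - 7)/72 - 529*log(z - 5)/20 + 256*log(z - 4)/27 + 671*log(z + 5)/1080 + C

Factor the denominator: (z - 7)*(z - 5)*(z - 4)*(z + 5).
Partial-fraction decomposition: 671/(1080*(z + 5)) + 256/(27*(z - 4)) - 529/(20*(z - 5)) + 1537/(72*(z - 7)).
Integrate each term: A/(z−a) contributes A·log|z−a|.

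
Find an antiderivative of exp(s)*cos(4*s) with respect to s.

Let I denote the integral. Integrate by parts with u = cos(4*s), dv = exp(s) ds, so v = exp(s): I = exp(s)*cos(4*s) + 4·∫ exp(s)*sin(4*s) ds.
Apply parts again with u = sin(4*s), dv = exp(s) ds: ∫ exp(s)*sin(4*s) ds = exp(s)*sin(4*s) − 4·I. Substituting back brings back I: I = 4*exp(s)*sin(4*s) + exp(s)*cos(4*s) − 16·I.
Solving for I: (1 + 16)·I equals the remaining terms, so I = (1/17)·(4*exp(s)*sin(4*s) + exp(s)*cos(4*s)).

4*exp(s)*sin(4*s)/17 + exp(s)*cos(4*s)/17 + C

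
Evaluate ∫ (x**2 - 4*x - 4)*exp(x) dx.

Use integration by parts with u = x**2 - 4*x - 4, dv = exp(x) dx, so v = exp(x).
Apply parts 2 times (tabular method): alternate signs, differentiate u down to 0, integrate dv up.

(x**2 - 6*x + 2)*exp(x) + C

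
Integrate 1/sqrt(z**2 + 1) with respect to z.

Substitute z = tan(θ), so dz = sec(θ)^2 dθ and the radical becomes sqrt(z**2 + 1) = sec(θ) by the Pythagorean identity.
Integrate the resulting trig expression in θ, then back-substitute tan(θ) = z, sec(θ) = sqrt(z**2 + 1) (absorbing any constant into C).

log(z + sqrt(z**2 + 1)) + C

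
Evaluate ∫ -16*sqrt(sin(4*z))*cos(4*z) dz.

-8*sin(4*z)**(3/2)/3 + C

Let u = sin(4*z), so du = (4*cos(4*z)) dz.
Rewriting, the integral becomes -4·∫ √u du = -4·(2/3)u^(3/2).
Substituting back, u = sin(4*z).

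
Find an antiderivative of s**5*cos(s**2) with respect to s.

s**4*sin(s**2)/2 + s**2*cos(s**2) - sin(s**2) + C

Let u = s², du = 2s ds; rewrite as (1/2)∫ u^2·cos(1u) du.
Now integrate by parts 2 times.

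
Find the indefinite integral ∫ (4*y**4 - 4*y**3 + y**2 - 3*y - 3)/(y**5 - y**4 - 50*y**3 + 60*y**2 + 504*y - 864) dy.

289*log(y - 6)/96 - 71*log(y - 3)/63 + 9*log(y - 2)/64 - 87*log(y + 4)/56 + 2033*log(y + 6)/576 + C

Factor the denominator: (y - 6)*(y - 3)*(y - 2)*(y + 4)*(y + 6).
Partial-fraction decomposition: 2033/(576*(y + 6)) - 87/(56*(y + 4)) + 9/(64*(y - 2)) - 71/(63*(y - 3)) + 289/(96*(y - 6)).
Integrate each term: A/(y−a) contributes A·log|y−a|.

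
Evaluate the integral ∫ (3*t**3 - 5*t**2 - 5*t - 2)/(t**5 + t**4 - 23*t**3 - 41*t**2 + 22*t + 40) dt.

Factor the denominator: (t - 5)*(t - 1)*(t + 1)*(t + 2)*(t + 4).
Partial-fraction decomposition: -127/(135*(t + 4)) + 6/(7*(t + 2)) - 5/(36*(t + 1)) + 3/(40*(t - 1)) + 223/(1512*(t - 5)).
Integrate each term: A/(t−a) contributes A·log|t−a|.

223*log(t - 5)/1512 + 3*log(t - 1)/40 - 5*log(t + 1)/36 + 6*log(t + 2)/7 - 127*log(t + 4)/135 + C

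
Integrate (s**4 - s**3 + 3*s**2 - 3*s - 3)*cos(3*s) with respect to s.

s**4*sin(3*s)/3 - s**3*sin(3*s)/3 + 4*s**3*cos(3*s)/9 + 5*s**2*sin(3*s)/9 - s**2*cos(3*s)/3 - 7*s*sin(3*s)/9 + 10*s*cos(3*s)/27 - 91*sin(3*s)/81 - 7*cos(3*s)/27 + C

Use integration by parts with u = s**4 - s**3 + 3*s**2 - 3*s - 3, dv = cos(3*s) ds, so v = sin(3*s)/3.
Apply parts 4 times (tabular method): alternate signs, differentiate u down to 0, integrate dv up.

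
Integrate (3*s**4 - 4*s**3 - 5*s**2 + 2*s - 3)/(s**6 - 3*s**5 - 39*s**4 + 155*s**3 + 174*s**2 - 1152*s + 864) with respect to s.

-31667*log(s - 4)/44100 + 31*log(s - 3)/36 + log(s - 1)/72 + 33*log(s + 3)/392 - 217*log(s + 6)/900 - 437/(210*s - 840) + C

Factor the denominator: (s - 4)**2*(s - 3)*(s - 1)*(s + 3)*(s + 6).
Partial-fraction decomposition: -217/(900*(s + 6)) + 33/(392*(s + 3)) + 1/(72*(s - 1)) + 31/(36*(s - 3)) - 31667/(44100*(s - 4)) + 437/(210*(s - 4)**2).
Integrate each term; A/(s−a) gives A·log|s−a|; A/(s−a)² gives −A/(s−a).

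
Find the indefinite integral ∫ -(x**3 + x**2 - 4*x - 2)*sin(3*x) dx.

x**3*cos(3*x)/3 - x**2*sin(3*x)/3 + x**2*cos(3*x)/3 - 2*x*sin(3*x)/9 - 14*x*cos(3*x)/9 + 14*sin(3*x)/27 - 20*cos(3*x)/27 + C

Use integration by parts with u = x**3 + x**2 - 4*x - 2, dv = -sin(3*x) dx, so v = cos(3*x)/3.
Apply parts 3 times (tabular method): alternate signs, differentiate u down to 0, integrate dv up.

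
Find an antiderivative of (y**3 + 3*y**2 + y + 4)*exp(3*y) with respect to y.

(9*y**3 + 18*y**2 - 3*y + 37)*exp(3*y)/27 + C

Use integration by parts with u = y**3 + 3*y**2 + y + 4, dv = exp(3*y) dy, so v = exp(3*y)/3.
Apply parts 3 times (tabular method): alternate signs, differentiate u down to 0, integrate dv up.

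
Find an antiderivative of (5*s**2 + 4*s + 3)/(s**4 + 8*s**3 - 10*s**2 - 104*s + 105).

Factor the denominator: (s - 3)*(s - 1)*(s + 5)*(s + 7).
Partial-fraction decomposition: -11/(8*(s + 7)) + 9/(8*(s + 5)) - 1/(8*(s - 1)) + 3/(8*(s - 3)).
Integrate each term: A/(s−a) contributes A·log|s−a|.

3*log(s - 3)/8 - log(s - 1)/8 + 9*log(s + 5)/8 - 11*log(s + 7)/8 + C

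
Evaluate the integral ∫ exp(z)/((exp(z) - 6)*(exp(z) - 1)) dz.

log(exp(z) - 6)/5 - log(exp(z) - 1)/5 + C

Let u = e^z, du = e^z dz.
The integral becomes ∫ du/((u-1)(u-6)); decompose into partial fractions.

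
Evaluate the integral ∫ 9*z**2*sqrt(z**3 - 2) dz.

Let u = z**3 - 2, so du = (3*z**2) dz.
Rewriting, the integral becomes 3·∫ √u du = 3·(2/3)u^(3/2).
Substituting back, u = z**3 - 2.

2*(z**3 - 2)**(3/2) + C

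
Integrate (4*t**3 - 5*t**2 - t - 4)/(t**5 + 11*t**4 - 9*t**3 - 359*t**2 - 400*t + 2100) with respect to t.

Factor the denominator: (t - 5)*(t - 2)*(t + 5)*(t + 6)*(t + 7).
Partial-fraction decomposition: -269/(36*(t + 7)) + 521/(44*(t + 6)) - 156/(35*(t + 5)) - 1/(252*(t - 2)) + 61/(660*(t - 5)).
Integrate each term: A/(t−a) contributes A·log|t−a|.

61*log(t - 5)/660 - log(t - 2)/252 - 156*log(t + 5)/35 + 521*log(t + 6)/44 - 269*log(t + 7)/36 + C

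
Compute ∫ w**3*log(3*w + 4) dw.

w**4*log(3*w + 4)/4 - w**4/16 + w**3/9 - 2*w**2/9 + 16*w/27 - 64*log(3*w + 4)/81 + C

Use integration by parts with u = log(3*w + 4), dv = w**3 dw.
Then du = 3/(3*w + 4) dw and v = w**4/4.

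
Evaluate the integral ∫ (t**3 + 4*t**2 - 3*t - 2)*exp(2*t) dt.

Use integration by parts with u = t**3 + 4*t**2 - 3*t - 2, dv = exp(2*t) dt, so v = exp(2*t)/2.
Apply parts 3 times (tabular method): alternate signs, differentiate u down to 0, integrate dv up.

(4*t**3 + 10*t**2 - 22*t + 3)*exp(2*t)/8 + C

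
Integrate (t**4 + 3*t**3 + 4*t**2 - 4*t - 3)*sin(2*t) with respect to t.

-t**4*cos(2*t)/2 + t**3*sin(2*t) - 3*t**3*cos(2*t)/2 + 9*t**2*sin(2*t)/4 - t**2*cos(2*t)/2 + t*sin(2*t)/2 + 17*t*cos(2*t)/4 - 17*sin(2*t)/8 + 7*cos(2*t)/4 + C

Use integration by parts with u = t**4 + 3*t**3 + 4*t**2 - 4*t - 3, dv = sin(2*t) dt, so v = -cos(2*t)/2.
Apply parts 4 times (tabular method): alternate signs, differentiate u down to 0, integrate dv up.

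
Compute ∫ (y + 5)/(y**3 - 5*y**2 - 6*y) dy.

-5*log(y)/6 + 11*log(y - 6)/42 + 4*log(y + 1)/7 + C

Factor the denominator: y*(y - 6)*(y + 1).
Partial-fraction decomposition: 4/(7*(y + 1)) + 11/(42*(y - 6)) - 5/(6*y).
Integrate each term: A/(y−a) contributes A·log|y−a|.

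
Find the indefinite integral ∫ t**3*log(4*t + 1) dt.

t**4*log(4*t + 1)/4 - t**4/16 + t**3/48 - t**2/128 + t/256 - log(4*t + 1)/1024 + C

Use integration by parts with u = log(4*t + 1), dv = t**3 dt.
Then du = 4/(4*t + 1) dt and v = t**4/4.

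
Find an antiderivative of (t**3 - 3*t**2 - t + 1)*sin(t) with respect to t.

-t**3*cos(t) + 3*t**2*sin(t) + 3*t**2*cos(t) - 6*t*sin(t) + 7*t*cos(t) - 7*sin(t) - 7*cos(t) + C

Use integration by parts with u = t**3 - 3*t**2 - t + 1, dv = sin(t) dt, so v = -cos(t).
Apply parts 3 times (tabular method): alternate signs, differentiate u down to 0, integrate dv up.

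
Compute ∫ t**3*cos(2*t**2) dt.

Let u = t², du = 2t dt; rewrite as (1/2)∫ u^1·cos(2u) du.
Now integrate by parts 1 time.

t**2*sin(2*t**2)/4 + cos(2*t**2)/8 + C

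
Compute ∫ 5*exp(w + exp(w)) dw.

5*exp(exp(w)) + C

Let u = exp(w), so du = (exp(w)) dw.
Rewriting, the integral becomes 5·∫ e^u du = 5·e^u.
Substituting back, u = exp(w).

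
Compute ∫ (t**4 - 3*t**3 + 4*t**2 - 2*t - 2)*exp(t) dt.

(t**4 - 7*t**3 + 25*t**2 - 52*t + 50)*exp(t) + C

Use integration by parts with u = t**4 - 3*t**3 + 4*t**2 - 2*t - 2, dv = exp(t) dt, so v = exp(t).
Apply parts 4 times (tabular method): alternate signs, differentiate u down to 0, integrate dv up.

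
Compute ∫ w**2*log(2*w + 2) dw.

Use integration by parts with u = log(2*w + 2), dv = w**2 dw.
Then du = 2/(2*w + 2) dw and v = w**3/3.

w**3*log(2*w + 2)/3 - w**3/9 + w**2/6 - w/3 + log(w + 1)/3 + C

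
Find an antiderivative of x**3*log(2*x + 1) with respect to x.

Use integration by parts with u = log(2*x + 1), dv = x**3 dx.
Then du = 2/(2*x + 1) dx and v = x**4/4.

x**4*log(2*x + 1)/4 - x**4/16 + x**3/24 - x**2/32 + x/32 - log(2*x + 1)/64 + C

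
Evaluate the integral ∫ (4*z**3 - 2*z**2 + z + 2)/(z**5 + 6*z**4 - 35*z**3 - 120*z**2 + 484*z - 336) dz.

Factor the denominator: (z - 4)*(z - 2)*(z - 1)*(z + 6)*(z + 7).
Partial-fraction decomposition: -1475/(792*(z + 7)) + 47/(28*(z + 6)) + 5/(168*(z - 1)) - 7/(36*(z - 2)) + 23/(66*(z - 4)).
Integrate each term: A/(z−a) contributes A·log|z−a|.

23*log(z - 4)/66 - 7*log(z - 2)/36 + 5*log(z - 1)/168 + 47*log(z + 6)/28 - 1475*log(z + 7)/792 + C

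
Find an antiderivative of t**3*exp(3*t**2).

(3*t**2 - 1)*exp(3*t**2)/18 + C

Let u = t², du = 2t dt; rewrite as (1/2)∫ u^1·exp(3u) du.
Now integrate by parts 1 time.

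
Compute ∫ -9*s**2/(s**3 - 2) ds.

Let u = s**3 - 2, so du = (3*s**2) ds.
Rewriting, the integral becomes -3·∫ 1/u du = -3·log(u).
Substituting back, u = s**3 - 2.

-3*log(s**3 - 2) + C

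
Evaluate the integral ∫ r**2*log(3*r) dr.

Use integration by parts with u = log(3*r), dv = r**2 dr.
Then du = 1/r dr and v = r**3/3.

r**3*(log(r) + log(3))/3 - r**3/9 + C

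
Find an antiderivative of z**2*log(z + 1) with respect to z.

Use integration by parts with u = log(z + 1), dv = z**2 dz.
Then du = 1/(z + 1) dz and v = z**3/3.

z**3*log(z + 1)/3 - z**3/9 + z**2/6 - z/3 + log(z + 1)/3 + C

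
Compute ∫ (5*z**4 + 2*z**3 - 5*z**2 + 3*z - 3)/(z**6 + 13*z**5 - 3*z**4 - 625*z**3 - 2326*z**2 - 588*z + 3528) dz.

3116*log(z - 7)/31941 - log(z - 1)/3528 + 7*log(z + 2)/432 + 2599395*log(z + 6)/132496 - 1105*log(z + 7)/56 + 5847/(364*z + 2184) + C

Factor the denominator: (z - 7)*(z - 1)*(z + 2)*(z + 6)**2*(z + 7).
Partial-fraction decomposition: -1105/(56*(z + 7)) + 2599395/(132496*(z + 6)) - 5847/(364*(z + 6)**2) + 7/(432*(z + 2)) - 1/(3528*(z - 1)) + 3116/(31941*(z - 7)).
Integrate each term; A/(z−a) gives A·log|z−a|; A/(z−a)² gives −A/(z−a).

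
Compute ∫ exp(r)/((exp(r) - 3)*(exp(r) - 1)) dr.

Let u = e^r, du = e^r dr.
The integral becomes ∫ du/((u-1)(u-3)); decompose into partial fractions.

log(exp(r) - 3)/2 - log(exp(r) - 1)/2 + C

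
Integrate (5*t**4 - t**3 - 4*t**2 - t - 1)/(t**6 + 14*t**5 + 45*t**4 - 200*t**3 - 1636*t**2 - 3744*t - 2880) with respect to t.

Factor the denominator: (t - 5)*(t + 2)*(t + 3)*(t + 4)**2*(t + 6).
Partial-fraction decomposition: -6557/(528*(t + 6)) - 1157/(324*(t + 4)) - 1283/(36*(t + 4)**2) + 199/(12*(t + 3)) - 73/(112*(t + 2)) + 1447/(24948*(t - 5)).
Integrate each term; A/(t−a) gives A·log|t−a|; A/(t−a)² gives −A/(t−a).

1447*log(t - 5)/24948 - 73*log(t + 2)/112 + 199*log(t + 3)/12 - 1157*log(t + 4)/324 - 6557*log(t + 6)/528 + 1283/(36*t + 144) + C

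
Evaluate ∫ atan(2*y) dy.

Use integration by parts with u = arctan(2*y), dv = dy.
Then du = 2/(4*y**2 + 1) dy.

y*atan(2*y) - log(4*y**2 + 1)/4 + C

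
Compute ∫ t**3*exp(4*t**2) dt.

(4*t**2 - 1)*exp(4*t**2)/32 + C

Let u = t², du = 2t dt; rewrite as (1/2)∫ u^1·exp(4u) du.
Now integrate by parts 1 time.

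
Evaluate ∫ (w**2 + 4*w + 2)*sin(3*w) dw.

-w**2*cos(3*w)/3 + 2*w*sin(3*w)/9 - 4*w*cos(3*w)/3 + 4*sin(3*w)/9 - 16*cos(3*w)/27 + C

Use integration by parts with u = w**2 + 4*w + 2, dv = sin(3*w) dw, so v = -cos(3*w)/3.
Apply parts 2 times (tabular method): alternate signs, differentiate u down to 0, integrate dv up.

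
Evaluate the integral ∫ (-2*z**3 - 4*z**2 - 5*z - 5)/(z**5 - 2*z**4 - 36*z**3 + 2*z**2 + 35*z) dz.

-log(z)/7 - 461*log(z - 7)/2016 + 2*log(z - 1)/9 + log(z + 1)/32 + 17*log(z + 5)/144 + C

Factor the denominator: z*(z - 7)*(z - 1)*(z + 1)*(z + 5).
Partial-fraction decomposition: 17/(144*(z + 5)) + 1/(32*(z + 1)) + 2/(9*(z - 1)) - 461/(2016*(z - 7)) - 1/(7*z).
Integrate each term: A/(z−a) contributes A·log|z−a|.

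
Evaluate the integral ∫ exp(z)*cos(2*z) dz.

Let I denote the integral. Integrate by parts with u = cos(2*z), dv = exp(z) dz, so v = exp(z): I = exp(z)*cos(2*z) + 2·∫ exp(z)*sin(2*z) dz.
Apply parts again with u = sin(2*z), dv = exp(z) dz: ∫ exp(z)*sin(2*z) dz = exp(z)*sin(2*z) − 2·I. Substituting back brings back I: I = 2*exp(z)*sin(2*z) + exp(z)*cos(2*z) − 4·I.
Solving for I: (1 + 4)·I equals the remaining terms, so I = (1/5)·(2*exp(z)*sin(2*z) + exp(z)*cos(2*z)).

2*exp(z)*sin(2*z)/5 + exp(z)*cos(2*z)/5 + C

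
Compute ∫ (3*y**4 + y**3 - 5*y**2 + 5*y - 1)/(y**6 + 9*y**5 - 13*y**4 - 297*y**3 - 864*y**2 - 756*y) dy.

log(y)/756 + 3953*log(y - 6)/50544 + 9*log(y + 2)/80 + 2767*log(y + 3)/3888 - 6579*log(y + 7)/7280 + 155/(108*y + 324) + C

Factor the denominator: y*(y - 6)*(y + 2)*(y + 3)**2*(y + 7).
Partial-fraction decomposition: -6579/(7280*(y + 7)) + 2767/(3888*(y + 3)) - 155/(108*(y + 3)**2) + 9/(80*(y + 2)) + 3953/(50544*(y - 6)) + 1/(756*y).
Integrate each term; A/(y−a) gives A·log|y−a|; A/(y−a)² gives −A/(y−a).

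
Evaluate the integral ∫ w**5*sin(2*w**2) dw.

-w**4*cos(2*w**2)/4 + w**2*sin(2*w**2)/4 + cos(2*w**2)/8 + C

Let u = w², du = 2w dw; rewrite as (1/2)∫ u^2·sin(2u) du.
Now integrate by parts 2 times.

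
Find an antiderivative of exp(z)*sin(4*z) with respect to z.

Let I denote the integral. Integrate by parts with u = sin(4*z), dv = exp(z) dz, so v = exp(z): I = exp(z)*sin(4*z) − 4·∫ exp(z)*cos(4*z) dz.
Apply parts again with u = cos(4*z), dv = exp(z) dz: ∫ exp(z)*cos(4*z) dz = exp(z)*cos(4*z) + 4·I. Substituting back brings back I: I = exp(z)*sin(4*z) - 4*exp(z)*cos(4*z) − 16·I.
Solving for I: (1 + 16)·I equals the remaining terms, so I = (1/17)·(exp(z)*sin(4*z) - 4*exp(z)*cos(4*z)).

exp(z)*sin(4*z)/17 - 4*exp(z)*cos(4*z)/17 + C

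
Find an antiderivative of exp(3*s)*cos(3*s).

exp(3*s)*sin(3*s)/6 + exp(3*s)*cos(3*s)/6 + C

Let I denote the integral. Integrate by parts with u = cos(3*s), dv = exp(3*s) ds, so v = exp(3*s)/3: I = exp(3*s)*cos(3*s)/3 + ∫ exp(3*s)*sin(3*s) ds.
Apply parts again with u = sin(3*s), dv = exp(3*s) ds: ∫ exp(3*s)*sin(3*s) ds = exp(3*s)*sin(3*s)/3 − I. Substituting back brings back I: I = exp(3*s)*sin(3*s)/3 + exp(3*s)*cos(3*s)/3 − I.
Solving for I: (1 + 1)·I equals the remaining terms, so I = (1/2)·(exp(3*s)*sin(3*s)/3 + exp(3*s)*cos(3*s)/3).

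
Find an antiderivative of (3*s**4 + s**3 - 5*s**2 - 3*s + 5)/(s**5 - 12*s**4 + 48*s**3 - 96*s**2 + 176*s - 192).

3911*log(s - 6)/320 - 149*log(s - 4)/16 + 35*log(s - 2)/64 - 73*log(s**2 + 4)/320 - 7*atan(s/2)/80 + C

Factor the denominator: (s - 6)*(s - 4)*(s - 2)*(s**2 + 4).
Partial-fraction decomposition: -(73*s + 28)/(160*(s**2 + 4)) + 35/(64*(s - 2)) - 149/(16*(s - 4)) + 3911/(320*(s - 6)).
Integrate each term; A/(s−a) gives A·log|s−a|; the (Bs+D)/(s²+p²) term gives a log and an atan.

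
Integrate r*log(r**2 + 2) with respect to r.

Let u = r**2 + 2, so du = (2*r) dr.
The integral becomes (1/2)·∫ log(u) du; integrate by parts with u′=log(u), dv′=du.

r**2*log(r**2 + 2)/2 - r**2/2 + log(r**2 + 2) + C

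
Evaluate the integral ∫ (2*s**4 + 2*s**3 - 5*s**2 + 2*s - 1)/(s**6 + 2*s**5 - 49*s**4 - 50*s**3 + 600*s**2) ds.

23*log(s)/7200 + 692*log(s - 5)/1375 - 63*log(s - 4)/160 + 48*log(s + 5)/125 - 1967*log(s + 6)/3960 + 1/(600*s) + C

Factor the denominator: s**2*(s - 5)*(s - 4)*(s + 5)*(s + 6).
Partial-fraction decomposition: -1967/(3960*(s + 6)) + 48/(125*(s + 5)) - 63/(160*(s - 4)) + 692/(1375*(s - 5)) + 23/(7200*s) - 1/(600*s**2).
Integrate each term; A/(s−a) gives A·log|s−a|; A/(s−a)² gives −A/(s−a).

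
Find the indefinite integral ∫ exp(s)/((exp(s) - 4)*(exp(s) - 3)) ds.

Let u = e^s, du = e^s ds.
The integral becomes ∫ du/((u-3)(u-4)); decompose into partial fractions.

log(exp(s) - 4) - log(exp(s) - 3) + C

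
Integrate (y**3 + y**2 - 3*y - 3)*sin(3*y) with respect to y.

Use integration by parts with u = y**3 + y**2 - 3*y - 3, dv = sin(3*y) dy, so v = -cos(3*y)/3.
Apply parts 3 times (tabular method): alternate signs, differentiate u down to 0, integrate dv up.

-y**3*cos(3*y)/3 + y**2*sin(3*y)/3 - y**2*cos(3*y)/3 + 2*y*sin(3*y)/9 + 11*y*cos(3*y)/9 - 11*sin(3*y)/27 + 29*cos(3*y)/27 + C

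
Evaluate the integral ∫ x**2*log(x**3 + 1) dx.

x**3*log(x**3 + 1)/3 - x**3/3 + log(x**3 + 1)/3 + C

Let u = x**3 + 1, so du = (3*x**2) dx.
The integral becomes (1/3)·∫ log(u) du; integrate by parts with u′=log(u), dv′=du.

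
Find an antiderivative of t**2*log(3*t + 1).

t**3*log(3*t + 1)/3 - t**3/9 + t**2/18 - t/27 + log(3*t + 1)/81 + C

Use integration by parts with u = log(3*t + 1), dv = t**2 dt.
Then du = 3/(3*t + 1) dt and v = t**3/3.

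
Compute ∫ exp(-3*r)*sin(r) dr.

Let I denote the integral. Integrate by parts with u = sin(r), dv = exp(-3*r) dr, so v = -exp(-3*r)/3: I = -exp(-3*r)*sin(r)/3 + (1/3)·∫ exp(-3*r)*cos(r) dr.
Apply parts again with u = cos(r), dv = exp(-3*r) dr: ∫ exp(-3*r)*cos(r) dr = -exp(-3*r)*cos(r)/3 − (1/3)·I. Substituting back brings back I: I = -exp(-3*r)*sin(r)/3 - exp(-3*r)*cos(r)/9 − (1/9)·I.
Solving for I: (1 + 1/9)·I equals the remaining terms, so I = (9/10)·(-exp(-3*r)*sin(r)/3 - exp(-3*r)*cos(r)/9).

-3*exp(-3*r)*sin(r)/10 - exp(-3*r)*cos(r)/10 + C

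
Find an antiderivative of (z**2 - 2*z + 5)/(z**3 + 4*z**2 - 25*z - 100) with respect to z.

2*log(z - 5)/9 - 29*log(z + 4)/9 + 4*log(z + 5) + C

Factor the denominator: (z - 5)*(z + 4)*(z + 5).
Partial-fraction decomposition: 4/(z + 5) - 29/(9*(z + 4)) + 2/(9*(z - 5)).
Integrate each term: A/(z−a) contributes A·log|z−a|.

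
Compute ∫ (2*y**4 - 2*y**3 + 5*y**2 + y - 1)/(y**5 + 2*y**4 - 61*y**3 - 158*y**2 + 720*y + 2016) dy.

397*log(y - 7)/390 - 467*log(y - 4)/1680 + 257*log(y + 3)/210 - 65*log(y + 4)/16 + 3197*log(y + 6)/780 + C

Factor the denominator: (y - 7)*(y - 4)*(y + 3)*(y + 4)*(y + 6).
Partial-fraction decomposition: 3197/(780*(y + 6)) - 65/(16*(y + 4)) + 257/(210*(y + 3)) - 467/(1680*(y - 4)) + 397/(390*(y - 7)).
Integrate each term: A/(y−a) contributes A·log|y−a|.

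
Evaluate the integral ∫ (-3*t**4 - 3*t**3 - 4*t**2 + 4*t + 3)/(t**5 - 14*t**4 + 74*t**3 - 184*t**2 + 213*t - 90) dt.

-2327*log(t - 5)/48 + 20*log(t - 3) + 77*log(t - 2)/3 - 3*log(t - 1)/16 - 345/(4*t - 12) + C

Factor the denominator: (t - 5)*(t - 3)**2*(t - 2)*(t - 1).
Partial-fraction decomposition: -3/(16*(t - 1)) + 77/(3*(t - 2)) + 20/(t - 3) + 345/(4*(t - 3)**2) - 2327/(48*(t - 5)).
Integrate each term; A/(t−a) gives A·log|t−a|; A/(t−a)² gives −A/(t−a).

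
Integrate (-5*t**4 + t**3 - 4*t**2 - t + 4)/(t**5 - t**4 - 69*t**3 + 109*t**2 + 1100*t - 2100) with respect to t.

Factor the denominator: (t - 6)*(t - 5)*(t - 2)*(t + 5)*(t + 7).
Partial-fraction decomposition: -12533/(2808*(t + 7)) + 3341/(1540*(t + 5)) - 43/(378*(t - 2)) + 3101/(360*(t - 5)) - 3205/(286*(t - 6)).
Integrate each term: A/(t−a) contributes A·log|t−a|.

-3205*log(t - 6)/286 + 3101*log(t - 5)/360 - 43*log(t - 2)/378 + 3341*log(t + 5)/1540 - 12533*log(t + 7)/2808 + C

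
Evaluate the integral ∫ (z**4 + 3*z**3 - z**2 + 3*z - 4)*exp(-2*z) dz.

(-4*z**4 - 20*z**3 - 26*z**2 - 38*z - 3)*exp(-2*z)/8 + C

Use integration by parts with u = z**4 + 3*z**3 - z**2 + 3*z - 4, dv = exp(-2*z) dz, so v = -exp(-2*z)/2.
Apply parts 4 times (tabular method): alternate signs, differentiate u down to 0, integrate dv up.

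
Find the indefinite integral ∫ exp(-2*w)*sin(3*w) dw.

-2*exp(-2*w)*sin(3*w)/13 - 3*exp(-2*w)*cos(3*w)/13 + C

Let I denote the integral. Integrate by parts with u = sin(3*w), dv = exp(-2*w) dw, so v = -exp(-2*w)/2: I = -exp(-2*w)*sin(3*w)/2 + (3/2)·∫ exp(-2*w)*cos(3*w) dw.
Apply parts again with u = cos(3*w), dv = exp(-2*w) dw: ∫ exp(-2*w)*cos(3*w) dw = -exp(-2*w)*cos(3*w)/2 − (3/2)·I. Substituting back brings back I: I = -exp(-2*w)*sin(3*w)/2 - 3*exp(-2*w)*cos(3*w)/4 − (9/4)·I.
Solving for I: (1 + 9/4)·I equals the remaining terms, so I = (4/13)·(-exp(-2*w)*sin(3*w)/2 - 3*exp(-2*w)*cos(3*w)/4).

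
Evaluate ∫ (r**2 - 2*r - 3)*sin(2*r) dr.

Use integration by parts with u = r**2 - 2*r - 3, dv = sin(2*r) dr, so v = -cos(2*r)/2.
Apply parts 2 times (tabular method): alternate signs, differentiate u down to 0, integrate dv up.

-r**2*cos(2*r)/2 + r*sin(2*r)/2 + r*cos(2*r) - sin(2*r)/2 + 7*cos(2*r)/4 + C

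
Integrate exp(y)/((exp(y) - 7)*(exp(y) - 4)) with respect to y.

Let u = e^y, du = e^y dy.
The integral becomes ∫ du/((u-7)(u-4)); decompose into partial fractions.

log(exp(y) - 7)/3 - log(exp(y) - 4)/3 + C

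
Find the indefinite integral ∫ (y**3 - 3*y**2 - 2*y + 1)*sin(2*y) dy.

Use integration by parts with u = y**3 - 3*y**2 - 2*y + 1, dv = sin(2*y) dy, so v = -cos(2*y)/2.
Apply parts 3 times (tabular method): alternate signs, differentiate u down to 0, integrate dv up.

-y**3*cos(2*y)/2 + 3*y**2*sin(2*y)/4 + 3*y**2*cos(2*y)/2 - 3*y*sin(2*y)/2 + 7*y*cos(2*y)/4 - 7*sin(2*y)/8 - 5*cos(2*y)/4 + C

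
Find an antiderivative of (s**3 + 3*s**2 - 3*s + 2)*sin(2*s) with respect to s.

-s**3*cos(2*s)/2 + 3*s**2*sin(2*s)/4 - 3*s**2*cos(2*s)/2 + 3*s*sin(2*s)/2 + 9*s*cos(2*s)/4 - 9*sin(2*s)/8 - cos(2*s)/4 + C

Use integration by parts with u = s**3 + 3*s**2 - 3*s + 2, dv = sin(2*s) ds, so v = -cos(2*s)/2.
Apply parts 3 times (tabular method): alternate signs, differentiate u down to 0, integrate dv up.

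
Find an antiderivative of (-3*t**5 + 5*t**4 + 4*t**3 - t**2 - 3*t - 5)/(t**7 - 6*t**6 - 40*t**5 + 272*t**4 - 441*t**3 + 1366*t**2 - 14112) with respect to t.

Factor the denominator: (t - 7)*(t - 4)**2*(t + 2)*(t + 7)*(t**2 + 9).
Partial-fraction decomposition: (20571*t - 58016)/(471250*(t**2 + 9)) + 61021/(491260*(t + 7)) - 47/(7020*(t + 2)) + 1097681/(2722500*(t - 4)) + 523/(1650*(t - 4)**2) - 12373/(21924*(t - 7)).
Integrate each term; A/(t−a) gives A·log|t−a|; the (Bt+D)/(t²+p²) term gives a log and an atan.

-12373*log(t - 7)/21924 + 1097681*log(t - 4)/2722500 - 47*log(t + 2)/7020 + 61021*log(t + 7)/491260 + 20571*log(t**2 + 9)/942500 - 29008*atan(t/3)/706875 - 523/(1650*t - 6600) + C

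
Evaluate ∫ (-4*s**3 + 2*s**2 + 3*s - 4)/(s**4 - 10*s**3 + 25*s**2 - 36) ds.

-389*log(s - 6)/42 + 85*log(s - 3)/12 - 11*log(s - 2)/6 + log(s + 1)/84 + C

Factor the denominator: (s - 6)*(s - 3)*(s - 2)*(s + 1).
Partial-fraction decomposition: 1/(84*(s + 1)) - 11/(6*(s - 2)) + 85/(12*(s - 3)) - 389/(42*(s - 6)).
Integrate each term: A/(s−a) contributes A·log|s−a|.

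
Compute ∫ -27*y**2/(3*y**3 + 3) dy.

Let u = 3*y**3 + 3, so du = (9*y**2) dy.
Rewriting, the integral becomes -3·∫ 1/u du = -3·log(u).
Substituting back, u = 3*y**3 + 3.

-3*log(3*y**3 + 3) + C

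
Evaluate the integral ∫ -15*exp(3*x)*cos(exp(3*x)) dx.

Let u = exp(3*x), so du = (3*exp(3*x)) dx.
Rewriting, the integral becomes -5·∫ cos(u) du = -5·sin(u).
Substituting back, u = exp(3*x).

-5*sin(exp(3*x)) + C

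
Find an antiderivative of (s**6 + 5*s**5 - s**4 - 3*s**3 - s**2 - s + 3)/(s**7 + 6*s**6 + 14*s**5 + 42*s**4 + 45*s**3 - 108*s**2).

-log(s)/432 + 3*log(s - 1)/200 + 163*log(s + 3)/216 - 1097*log(s + 4)/2000 + 5273*log(s**2 + 9)/13500 - 344*atan(s/3)/1125 + 1/(36*s) + C

Factor the denominator: s**2*(s - 1)*(s + 3)*(s + 4)*(s**2 + 9).
Partial-fraction decomposition: (5273*s - 6192)/(6750*(s**2 + 9)) - 1097/(2000*(s + 4)) + 163/(216*(s + 3)) + 3/(200*(s - 1)) - 1/(432*s) - 1/(36*s**2).
Integrate each term; A/(s−a) gives A·log|s−a|; the (Bs+D)/(s²+p²) term gives a log and an atan.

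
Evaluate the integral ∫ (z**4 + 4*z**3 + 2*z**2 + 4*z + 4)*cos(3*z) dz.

Use integration by parts with u = z**4 + 4*z**3 + 2*z**2 + 4*z + 4, dv = cos(3*z) dz, so v = sin(3*z)/3.
Apply parts 4 times (tabular method): alternate signs, differentiate u down to 0, integrate dv up.

z**4*sin(3*z)/3 + 4*z**3*sin(3*z)/3 + 4*z**3*cos(3*z)/9 + 2*z**2*sin(3*z)/9 + 4*z**2*cos(3*z)/3 + 4*z*sin(3*z)/9 + 4*z*cos(3*z)/27 + 104*sin(3*z)/81 + 4*cos(3*z)/27 + C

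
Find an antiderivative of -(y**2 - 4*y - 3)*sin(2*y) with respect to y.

y**2*cos(2*y)/2 - y*sin(2*y)/2 - 2*y*cos(2*y) + sin(2*y) - 7*cos(2*y)/4 + C

Use integration by parts with u = y**2 - 4*y - 3, dv = -sin(2*y) dy, so v = cos(2*y)/2.
Apply parts 2 times (tabular method): alternate signs, differentiate u down to 0, integrate dv up.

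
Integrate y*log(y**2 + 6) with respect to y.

y**2*log(y**2 + 6)/2 - y**2/2 + 3*log(y**2 + 6) + C

Let u = y**2 + 6, so du = (2*y) dy.
The integral becomes (1/2)·∫ log(u) du; integrate by parts with u′=log(u), dv′=du.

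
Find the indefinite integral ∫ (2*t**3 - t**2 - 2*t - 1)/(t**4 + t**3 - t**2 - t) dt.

log(t) - log(t - 1)/2 + 3*log(t + 1)/2 + 1/(t + 1) + C

Factor the denominator: t*(t - 1)*(t + 1)**2.
Partial-fraction decomposition: 3/(2*(t + 1)) - 1/(t + 1)**2 - 1/(2*(t - 1)) + 1/t.
Integrate each term; A/(t−a) gives A·log|t−a|; A/(t−a)² gives −A/(t−a).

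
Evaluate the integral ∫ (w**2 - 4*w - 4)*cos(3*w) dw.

Use integration by parts with u = w**2 - 4*w - 4, dv = cos(3*w) dw, so v = sin(3*w)/3.
Apply parts 2 times (tabular method): alternate signs, differentiate u down to 0, integrate dv up.

w**2*sin(3*w)/3 - 4*w*sin(3*w)/3 + 2*w*cos(3*w)/9 - 38*sin(3*w)/27 - 4*cos(3*w)/9 + C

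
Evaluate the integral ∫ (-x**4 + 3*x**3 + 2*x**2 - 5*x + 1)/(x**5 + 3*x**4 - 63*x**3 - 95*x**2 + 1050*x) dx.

Factor the denominator: x*(x - 5)**2*(x + 6)*(x + 7).
Partial-fraction decomposition: -206/(63*(x + 7)) + 1841/(726*(x + 6)) - 7267/(27225*(x - 5)) - 56/(165*(x - 5)**2) + 1/(1050*x).
Integrate each term; A/(x−a) gives A·log|x−a|; A/(x−a)² gives −A/(x−a).

log(x)/1050 - 7267*log(x - 5)/27225 + 1841*log(x + 6)/726 - 206*log(x + 7)/63 + 56/(165*x - 825) + C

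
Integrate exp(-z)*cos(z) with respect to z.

exp(-z)*sin(z)/2 - exp(-z)*cos(z)/2 + C

Let I denote the integral. Integrate by parts with u = cos(z), dv = exp(-z) dz, so v = -exp(-z): I = -exp(-z)*cos(z) − ∫ exp(-z)*sin(z) dz.
Apply parts again with u = sin(z), dv = exp(-z) dz: ∫ exp(-z)*sin(z) dz = -exp(-z)*sin(z) + I. Substituting back brings back I: I = exp(-z)*sin(z) - exp(-z)*cos(z) − I.
Solving for I: (1 + 1)·I equals the remaining terms, so I = (1/2)·(exp(-z)*sin(z) - exp(-z)*cos(z)).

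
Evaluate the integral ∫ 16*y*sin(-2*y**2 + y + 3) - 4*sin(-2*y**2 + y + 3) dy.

Let u = 2*y**2 - y - 3, so du = (4*y - 1) dy.
Rewriting, the integral becomes -4·∫ sin(u) du = -4·-cos(u).
Substituting back, u = 2*y**2 - y - 3.

4*cos(-2*y**2 + y + 3) + C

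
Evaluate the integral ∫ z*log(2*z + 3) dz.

z**2*log(2*z + 3)/2 - z**2/4 + 3*z/4 - 9*log(2*z + 3)/8 + C

Use integration by parts with u = log(2*z + 3), dv = z dz.
Then du = 2/(2*z + 3) dz and v = z**2/2.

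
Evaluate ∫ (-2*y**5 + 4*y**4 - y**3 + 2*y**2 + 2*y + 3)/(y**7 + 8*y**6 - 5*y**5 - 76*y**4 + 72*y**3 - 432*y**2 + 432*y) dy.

Factor the denominator: y*(y - 3)*(y - 1)*(y + 6)**2*(y**2 + 4).
Partial-fraction decomposition: -(60*y - 41)/(1040*(y**2 + 4)) + 3271/(35280*(y + 6)) - 467/(336*(y + 6)**2) - 4/(245*(y - 1)) - 1/(39*(y - 3)) + 1/(144*y).
Integrate each term; A/(y−a) gives A·log|y−a|; the (By+D)/(y²+p²) term gives a log and an atan.

log(y)/144 - log(y - 3)/39 - 4*log(y - 1)/245 + 3271*log(y + 6)/35280 - 3*log(y**2 + 4)/104 + 41*atan(y/2)/2080 + 467/(336*y + 2016) + C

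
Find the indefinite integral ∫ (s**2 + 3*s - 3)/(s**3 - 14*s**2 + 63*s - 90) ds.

17*log(s - 6) - 37*log(s - 5)/2 + 5*log(s - 3)/2 + C

Factor the denominator: (s - 6)*(s - 5)*(s - 3).
Partial-fraction decomposition: 5/(2*(s - 3)) - 37/(2*(s - 5)) + 17/(s - 6).
Integrate each term: A/(s−a) contributes A·log|s−a|.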